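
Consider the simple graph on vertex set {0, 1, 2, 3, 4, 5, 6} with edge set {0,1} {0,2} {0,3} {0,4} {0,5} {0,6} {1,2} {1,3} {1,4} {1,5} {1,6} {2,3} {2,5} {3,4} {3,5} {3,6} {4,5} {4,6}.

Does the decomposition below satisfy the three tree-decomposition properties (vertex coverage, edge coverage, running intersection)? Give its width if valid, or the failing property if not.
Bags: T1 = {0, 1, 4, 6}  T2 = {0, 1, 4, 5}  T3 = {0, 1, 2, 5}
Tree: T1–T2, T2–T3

No — vertex 3 appears in no bag.

A tree decomposition must satisfy three properties: every vertex lies in some bag; for every edge, both endpoints lie together in some bag; and for every vertex, the bags containing it form a connected subtree. Here vertex 3 appears in no bag, so the decomposition is invalid.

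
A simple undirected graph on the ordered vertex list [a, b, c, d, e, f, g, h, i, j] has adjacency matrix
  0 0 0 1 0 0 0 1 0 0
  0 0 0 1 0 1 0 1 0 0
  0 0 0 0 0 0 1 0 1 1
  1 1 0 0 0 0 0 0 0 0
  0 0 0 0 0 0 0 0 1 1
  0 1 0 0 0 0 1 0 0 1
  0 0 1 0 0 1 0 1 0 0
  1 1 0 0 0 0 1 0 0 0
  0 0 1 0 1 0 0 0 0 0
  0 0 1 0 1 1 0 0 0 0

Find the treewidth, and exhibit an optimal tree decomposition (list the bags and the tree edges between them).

Each bag holds 3 vertices, so the decomposition has width 2, which upper-bounds the treewidth. Since e–i–c–j–e is a cycle in G, G is not acyclic. Forests are exactly the graphs of treewidth ≤ 1, so tw(G) ≥ 2. Hence tw(G) = 2 exactly.

Treewidth 2.
Bags: B1 = {e, i, j}  B2 = {c, i, j}  B3 = {c, f, j}  B4 = {c, f, g}  B5 = {b, f, g}  B6 = {b, g, h}  B7 = {b, d, h}  B8 = {a, d, h}
Tree: B1–B2, B2–B3, B3–B4, B4–B5, B5–B6, B6–B7, B7–B8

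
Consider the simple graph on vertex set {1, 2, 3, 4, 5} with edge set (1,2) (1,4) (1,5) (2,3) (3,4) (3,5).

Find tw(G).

2

A width-2 tree decomposition is:
Bags: B1 = {1, 3, 5}  B2 = {1, 3, 4}  B3 = {1, 2, 3}
Tree: B1–B2, B2–B3
Every bag has size at most 3, so the width is 3 − 1 = 2 and tw(G) ≤ 2. Since 3–5–1–4–3 is a cycle in G, G is not acyclic. Forests are exactly the graphs of treewidth ≤ 1, so tw(G) ≥ 2. Combining the bounds, tw(G) = 2.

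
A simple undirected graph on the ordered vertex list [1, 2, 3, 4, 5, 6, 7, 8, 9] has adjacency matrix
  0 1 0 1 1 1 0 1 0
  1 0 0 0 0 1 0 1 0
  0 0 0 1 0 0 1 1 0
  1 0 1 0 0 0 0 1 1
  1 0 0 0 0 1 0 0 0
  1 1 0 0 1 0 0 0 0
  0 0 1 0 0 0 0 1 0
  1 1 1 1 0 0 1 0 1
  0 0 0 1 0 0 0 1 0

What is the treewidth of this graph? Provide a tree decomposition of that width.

Treewidth 2.
Bags: B1 = {1, 2, 6}  B2 = {1, 2, 8}  B3 = {1, 4, 8}  B4 = {3, 4, 8}  B5 = {1, 5, 6}  B6 = {3, 7, 8}  B7 = {4, 8, 9}
Tree: B1–B2, B2–B3, B3–B4, B1–B5, B4–B6, B4–B7

Every bag has size at most 3, so the width is 3 − 1 = 2 and tw(G) ≤ 2. For the lower bound, the 3 vertices {1, 2, 8} are pairwise adjacent, and any tree decomposition puts a clique entirely inside one bag — forcing width ≥ 2. Hence tw(G) = 2 exactly.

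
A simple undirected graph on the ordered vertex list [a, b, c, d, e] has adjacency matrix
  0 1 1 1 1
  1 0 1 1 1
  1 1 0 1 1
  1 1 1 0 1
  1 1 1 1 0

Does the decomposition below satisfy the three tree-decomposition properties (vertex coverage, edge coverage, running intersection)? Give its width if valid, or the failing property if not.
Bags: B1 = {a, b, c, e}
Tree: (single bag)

No — vertex d appears in no bag.

A tree decomposition must satisfy three properties: every vertex lies in some bag; for every edge, both endpoints lie together in some bag; and for every vertex, the bags containing it form a connected subtree. Here vertex d appears in no bag, so the decomposition is invalid.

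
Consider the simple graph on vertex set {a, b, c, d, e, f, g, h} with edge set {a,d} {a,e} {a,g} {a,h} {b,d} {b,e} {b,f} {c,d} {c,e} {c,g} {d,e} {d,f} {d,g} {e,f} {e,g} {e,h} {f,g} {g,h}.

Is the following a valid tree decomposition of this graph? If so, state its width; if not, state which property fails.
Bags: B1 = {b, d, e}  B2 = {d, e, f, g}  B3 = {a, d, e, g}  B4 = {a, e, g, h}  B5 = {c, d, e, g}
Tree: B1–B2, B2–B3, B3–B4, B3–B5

No — edge (f,b) lies in no bag.

A tree decomposition must satisfy three properties: every vertex lies in some bag; for every edge, both endpoints lie together in some bag; and for every vertex, the bags containing it form a connected subtree. Here edge (f,b) lies in no bag, so the decomposition is invalid.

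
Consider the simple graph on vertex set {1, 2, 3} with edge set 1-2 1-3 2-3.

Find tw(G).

A width-2 tree decomposition is:
Bags: B1 = {1, 2, 3}
Tree: (single bag)
A single bag containing all 3 vertices is trivially a valid decomposition of width 2. For the lower bound, the 3 vertices {1, 2, 3} are pairwise adjacent, and any tree decomposition puts a clique entirely inside one bag — forcing width ≥ 2. Combining the bounds, tw(G) = 2.

2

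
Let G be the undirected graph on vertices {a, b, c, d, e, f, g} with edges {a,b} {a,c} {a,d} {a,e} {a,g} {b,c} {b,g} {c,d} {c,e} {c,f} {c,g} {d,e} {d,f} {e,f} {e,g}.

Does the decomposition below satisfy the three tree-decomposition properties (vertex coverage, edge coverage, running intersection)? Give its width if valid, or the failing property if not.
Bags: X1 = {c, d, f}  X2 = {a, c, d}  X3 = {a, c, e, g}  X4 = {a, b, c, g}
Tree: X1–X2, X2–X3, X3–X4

A tree decomposition must satisfy three properties: every vertex lies in some bag; for every edge, both endpoints lie together in some bag; and for every vertex, the bags containing it form a connected subtree. Here edge (f,e) lies in no bag, so the decomposition is invalid.

No — edge (f,e) lies in no bag.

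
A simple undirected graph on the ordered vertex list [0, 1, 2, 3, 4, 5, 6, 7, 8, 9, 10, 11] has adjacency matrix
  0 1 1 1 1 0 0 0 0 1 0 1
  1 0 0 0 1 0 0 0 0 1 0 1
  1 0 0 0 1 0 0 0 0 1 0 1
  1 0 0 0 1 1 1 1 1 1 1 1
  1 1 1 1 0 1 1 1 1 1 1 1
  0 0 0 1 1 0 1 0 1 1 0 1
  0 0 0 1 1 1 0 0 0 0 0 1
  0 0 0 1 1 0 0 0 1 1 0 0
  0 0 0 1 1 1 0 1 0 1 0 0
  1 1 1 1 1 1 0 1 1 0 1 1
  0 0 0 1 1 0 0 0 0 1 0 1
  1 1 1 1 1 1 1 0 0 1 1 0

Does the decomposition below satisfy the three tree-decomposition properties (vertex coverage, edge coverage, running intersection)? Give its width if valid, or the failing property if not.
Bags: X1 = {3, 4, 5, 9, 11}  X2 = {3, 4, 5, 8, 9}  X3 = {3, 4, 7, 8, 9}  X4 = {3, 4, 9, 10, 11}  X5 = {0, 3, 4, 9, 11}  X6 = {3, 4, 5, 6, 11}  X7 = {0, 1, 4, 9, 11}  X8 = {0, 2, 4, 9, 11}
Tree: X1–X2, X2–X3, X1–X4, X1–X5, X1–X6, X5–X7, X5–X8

Yes; width 4.

Checking the three conditions: (i) the bags cover all of {0, 1, 2, 3, 4, 5, 6, 7, 8, 9, 10, 11}; (ii) for each edge, some bag contains both endpoints; (iii) the bags containing any fixed vertex form a subtree. All hold, so the decomposition is valid with width 5 − 1 = 4.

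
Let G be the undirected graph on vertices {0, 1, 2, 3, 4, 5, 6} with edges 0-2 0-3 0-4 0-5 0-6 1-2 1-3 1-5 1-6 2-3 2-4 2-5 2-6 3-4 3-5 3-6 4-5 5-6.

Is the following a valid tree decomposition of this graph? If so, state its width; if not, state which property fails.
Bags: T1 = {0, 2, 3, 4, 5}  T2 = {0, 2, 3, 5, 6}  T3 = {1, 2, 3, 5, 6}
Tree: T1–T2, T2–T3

Checking the three conditions: (i) the bags cover all of {0, 1, 2, 3, 4, 5, 6}; (ii) for each edge, some bag contains both endpoints; (iii) the bags containing any fixed vertex form a subtree. All hold, so the decomposition is valid with width 5 − 1 = 4.

Yes; width 4.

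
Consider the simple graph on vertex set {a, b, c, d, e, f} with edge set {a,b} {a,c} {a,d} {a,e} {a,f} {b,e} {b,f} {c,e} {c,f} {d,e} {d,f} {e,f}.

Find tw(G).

A width-3 tree decomposition is:
Bags: B1 = {a, b, e, f}  B2 = {a, c, e, f}  B3 = {a, d, e, f}
Tree: B1–B2, B2–B3
Each bag holds 4 vertices, so the decomposition has width 3, which upper-bounds the treewidth. Conversely, {a, d, e, f} is a clique of size 4, and the vertices of any clique must share a bag in every tree decomposition; so some bag has ≥ 4 vertices and tw(G) ≥ 3. The upper and lower bounds meet at 3, so that is the treewidth.

3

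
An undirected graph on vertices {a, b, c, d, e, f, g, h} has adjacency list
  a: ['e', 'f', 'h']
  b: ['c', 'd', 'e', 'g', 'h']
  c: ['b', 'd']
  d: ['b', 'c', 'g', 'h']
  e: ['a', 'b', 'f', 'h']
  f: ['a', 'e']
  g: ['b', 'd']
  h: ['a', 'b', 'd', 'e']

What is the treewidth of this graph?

A width-2 tree decomposition is:
Bags: B1 = {a, e, f}  B2 = {a, e, h}  B3 = {b, e, h}  B4 = {b, d, h}  B5 = {b, d, g}  B6 = {b, c, d}
Tree: B1–B2, B2–B3, B3–B4, B4–B5, B5–B6
The largest bag has 3 vertices, giving width 2; this decomposition certifies tw(G) ≤ 2. On the other hand G contains the 3-clique {a, e, h}. A clique must lie in a single bag of any decomposition, so no decomposition can have width below 2. Combining the bounds, tw(G) = 2.

2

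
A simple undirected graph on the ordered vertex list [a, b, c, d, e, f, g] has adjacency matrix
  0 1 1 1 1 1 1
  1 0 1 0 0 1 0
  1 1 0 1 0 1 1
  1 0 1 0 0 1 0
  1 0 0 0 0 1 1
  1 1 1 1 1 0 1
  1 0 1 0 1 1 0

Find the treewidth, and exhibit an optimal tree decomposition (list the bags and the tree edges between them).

Every bag has size at most 4, so the width is 4 − 1 = 3 and tw(G) ≤ 3. Conversely, {a, e, f, g} is a clique of size 4, and the vertices of any clique must share a bag in every tree decomposition; so some bag has ≥ 4 vertices and tw(G) ≥ 3. Hence tw(G) = 3 exactly.

Treewidth 3.
One optimal decomposition is:
Bags: B1 = {a, b, c, f}  B2 = {a, c, f, g}  B3 = {a, e, f, g}  B4 = {a, c, d, f}
Tree: B1–B2, B2–B3, B2–B4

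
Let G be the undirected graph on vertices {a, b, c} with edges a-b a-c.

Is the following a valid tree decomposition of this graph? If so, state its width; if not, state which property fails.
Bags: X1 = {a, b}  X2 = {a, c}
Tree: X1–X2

Checking the three conditions: (i) the bags cover all of {a, b, c}; (ii) for each edge, some bag contains both endpoints; (iii) the bags containing any fixed vertex form a subtree. All hold, so the decomposition is valid with width 2 − 1 = 1.

Yes; width 1.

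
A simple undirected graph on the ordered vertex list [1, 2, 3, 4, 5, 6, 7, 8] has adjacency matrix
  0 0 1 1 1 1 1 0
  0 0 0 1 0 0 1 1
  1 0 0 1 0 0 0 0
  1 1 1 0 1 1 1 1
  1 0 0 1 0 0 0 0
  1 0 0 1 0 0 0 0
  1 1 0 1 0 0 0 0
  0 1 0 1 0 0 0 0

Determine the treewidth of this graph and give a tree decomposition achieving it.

Treewidth 2.
Bags: B1 = {1, 4, 7}  B2 = {1, 4, 5}  B3 = {2, 4, 7}  B4 = {1, 4, 6}  B5 = {1, 3, 4}  B6 = {2, 4, 8}
Tree: B1–B2, B1–B3, B2–B4, B4–B5, B3–B6

Every bag has size at most 3, so the width is 3 − 1 = 2 and tw(G) ≤ 2. For the lower bound, the 3 vertices {2, 4, 8} are pairwise adjacent, and any tree decomposition puts a clique entirely inside one bag — forcing width ≥ 2. Hence tw(G) = 2 exactly.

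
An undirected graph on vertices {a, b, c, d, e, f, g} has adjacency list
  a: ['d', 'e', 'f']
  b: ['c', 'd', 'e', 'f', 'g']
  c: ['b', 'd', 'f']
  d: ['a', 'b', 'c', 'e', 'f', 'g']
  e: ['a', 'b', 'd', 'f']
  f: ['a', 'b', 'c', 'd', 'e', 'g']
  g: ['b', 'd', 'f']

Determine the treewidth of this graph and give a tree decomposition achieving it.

Treewidth 3.
One optimal decomposition is:
Bags: B1 = {b, d, f, g}  B2 = {b, c, d, f}  B3 = {b, d, e, f}  B4 = {a, d, e, f}
Tree: B1–B2, B2–B3, B3–B4

The largest bag has 4 vertices, giving width 3; this decomposition certifies tw(G) ≤ 3. Conversely, {a, d, e, f} is a clique of size 4, and the vertices of any clique must share a bag in every tree decomposition; so some bag has ≥ 4 vertices and tw(G) ≥ 3. Combining the bounds, tw(G) = 3.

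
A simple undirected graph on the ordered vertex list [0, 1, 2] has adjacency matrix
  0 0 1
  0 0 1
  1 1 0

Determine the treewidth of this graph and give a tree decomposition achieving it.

Treewidth 1.
Bags: B1 = {1, 2}  B2 = {0, 2}
Tree: B1–B2

The largest bag has 2 vertices, giving width 1; this decomposition certifies tw(G) ≤ 1. Any graph with an edge has treewidth ≥ 1, and G has the edge 1–2. The upper and lower bounds meet at 1, so that is the treewidth.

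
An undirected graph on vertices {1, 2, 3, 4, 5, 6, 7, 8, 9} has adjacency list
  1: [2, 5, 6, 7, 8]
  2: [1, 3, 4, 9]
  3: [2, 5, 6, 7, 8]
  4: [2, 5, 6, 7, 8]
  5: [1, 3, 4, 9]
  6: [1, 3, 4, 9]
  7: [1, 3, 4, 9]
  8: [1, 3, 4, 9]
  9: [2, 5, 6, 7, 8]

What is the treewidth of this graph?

A width-4 tree decomposition is:
Bags: B1 = {1, 3, 4, 5, 9}  B2 = {1, 3, 4, 8, 9}  B3 = {1, 3, 4, 6, 9}  B4 = {1, 3, 4, 7, 9}  B5 = {1, 2, 3, 4, 9}
Tree: B1–B2, B2–B3, B3–B4, B4–B5
Every bag has size at most 5, so the width is 5 − 1 = 4 and tw(G) ≤ 4. For the lower bound: the 5 vertex sets {4,5}, {8,9}, {3,6}, {1}, {7} are disjoint, each induces a connected subgraph, and every pair is joined by at least one edge of G. Contracting each set to a single vertex therefore yields K_{5} as a minor, and since treewidth is minor-monotone, tw(G) ≥ tw(K_{5}) = 4. The upper and lower bounds meet at 4, so that is the treewidth.

4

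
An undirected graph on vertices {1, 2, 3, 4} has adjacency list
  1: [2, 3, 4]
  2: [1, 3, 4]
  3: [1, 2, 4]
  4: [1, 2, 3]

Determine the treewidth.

A width-3 tree decomposition is:
Bags: B1 = {1, 2, 3, 4}
Tree: (single bag)
A single bag containing all 4 vertices is trivially a valid decomposition of width 3. For the lower bound, the 4 vertices {1, 2, 3, 4} are pairwise adjacent, and any tree decomposition puts a clique entirely inside one bag — forcing width ≥ 3. Therefore the treewidth is 3.

3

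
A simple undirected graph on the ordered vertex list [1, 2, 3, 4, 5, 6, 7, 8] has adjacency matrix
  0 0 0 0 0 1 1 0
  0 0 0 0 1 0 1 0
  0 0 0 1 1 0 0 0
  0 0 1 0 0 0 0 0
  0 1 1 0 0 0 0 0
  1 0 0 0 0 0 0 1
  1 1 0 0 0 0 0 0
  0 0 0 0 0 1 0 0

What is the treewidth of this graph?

1

A width-1 tree decomposition is:
Bags: B1 = {3, 4}  B2 = {3, 5}  B3 = {2, 5}  B4 = {2, 7}  B5 = {1, 7}  B6 = {1, 6}  B7 = {6, 8}
Tree: B1–B2, B2–B3, B3–B4, B4–B5, B5–B6, B6–B7
Each bag holds 2 vertices, so the decomposition has width 1, which upper-bounds the treewidth. G has an edge, so its treewidth is at least 1. Therefore the treewidth is 1.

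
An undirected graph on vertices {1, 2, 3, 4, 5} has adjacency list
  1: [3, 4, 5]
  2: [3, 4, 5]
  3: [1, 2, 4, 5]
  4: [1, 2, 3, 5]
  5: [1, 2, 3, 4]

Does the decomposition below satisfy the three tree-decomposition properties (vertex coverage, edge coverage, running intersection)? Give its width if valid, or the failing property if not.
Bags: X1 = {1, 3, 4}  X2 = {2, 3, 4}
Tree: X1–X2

A tree decomposition must satisfy three properties: every vertex lies in some bag; for every edge, both endpoints lie together in some bag; and for every vertex, the bags containing it form a connected subtree. Here vertex 5 appears in no bag, so the decomposition is invalid.

No — vertex 5 appears in no bag.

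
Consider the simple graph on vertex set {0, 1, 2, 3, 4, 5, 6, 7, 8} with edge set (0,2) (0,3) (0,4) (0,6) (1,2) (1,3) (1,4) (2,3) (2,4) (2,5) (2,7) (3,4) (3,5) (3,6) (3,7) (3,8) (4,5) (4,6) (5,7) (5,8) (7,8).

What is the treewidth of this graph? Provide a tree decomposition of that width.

Treewidth 3.
One such decomposition:
Bags: B1 = {2, 3, 4, 5}  B2 = {1, 2, 3, 4}  B3 = {0, 2, 3, 4}  B4 = {2, 3, 5, 7}  B5 = {0, 3, 4, 6}  B6 = {3, 5, 7, 8}
Tree: B1–B2, B2–B3, B1–B4, B3–B5, B4–B6

Every bag has size at most 4, so the width is 4 − 1 = 3 and tw(G) ≤ 3. On the other hand G contains the 4-clique {3, 5, 7, 8}. A clique must lie in a single bag of any decomposition, so no decomposition can have width below 3. Combining the bounds, tw(G) = 3.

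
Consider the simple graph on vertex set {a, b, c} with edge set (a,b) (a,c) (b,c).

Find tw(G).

2

A width-2 tree decomposition is:
Bags: B1 = {a, b, c}
Tree: (single bag)
A single bag containing all 3 vertices is trivially a valid decomposition of width 2. For the lower bound, the 3 vertices {a, b, c} are pairwise adjacent, and any tree decomposition puts a clique entirely inside one bag — forcing width ≥ 2. Therefore the treewidth is 2.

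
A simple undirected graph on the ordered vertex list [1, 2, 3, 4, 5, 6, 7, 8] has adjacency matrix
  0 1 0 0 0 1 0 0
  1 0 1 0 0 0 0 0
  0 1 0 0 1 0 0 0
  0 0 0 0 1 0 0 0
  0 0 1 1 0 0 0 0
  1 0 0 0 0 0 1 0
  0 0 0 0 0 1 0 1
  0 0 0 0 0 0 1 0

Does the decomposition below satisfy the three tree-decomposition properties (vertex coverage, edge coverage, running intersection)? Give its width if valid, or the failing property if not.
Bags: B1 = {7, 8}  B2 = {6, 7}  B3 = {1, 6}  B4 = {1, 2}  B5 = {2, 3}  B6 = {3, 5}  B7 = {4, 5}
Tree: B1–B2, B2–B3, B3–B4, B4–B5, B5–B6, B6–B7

Every vertex of G appears in some bag (union = {1, 2, 3, 4, 5, 6, 7, 8}); every edge is covered by a bag; and for each vertex v the set of bags containing v is connected in the bag tree. The decomposition is therefore valid. The largest bag has 2 vertices, so the width is 1.

Yes; width 1.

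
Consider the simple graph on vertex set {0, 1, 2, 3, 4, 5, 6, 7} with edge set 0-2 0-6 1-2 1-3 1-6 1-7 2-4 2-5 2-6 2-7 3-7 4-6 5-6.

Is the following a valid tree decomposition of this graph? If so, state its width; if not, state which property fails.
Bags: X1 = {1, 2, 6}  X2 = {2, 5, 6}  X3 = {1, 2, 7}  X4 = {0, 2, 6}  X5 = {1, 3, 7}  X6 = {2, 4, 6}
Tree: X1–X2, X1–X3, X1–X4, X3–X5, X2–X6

Checking the three conditions: (i) the bags cover all of {0, 1, 2, 3, 4, 5, 6, 7}; (ii) for each edge, some bag contains both endpoints; (iii) the bags containing any fixed vertex form a subtree. All hold, so the decomposition is valid with width 3 − 1 = 2.

Yes; width 2.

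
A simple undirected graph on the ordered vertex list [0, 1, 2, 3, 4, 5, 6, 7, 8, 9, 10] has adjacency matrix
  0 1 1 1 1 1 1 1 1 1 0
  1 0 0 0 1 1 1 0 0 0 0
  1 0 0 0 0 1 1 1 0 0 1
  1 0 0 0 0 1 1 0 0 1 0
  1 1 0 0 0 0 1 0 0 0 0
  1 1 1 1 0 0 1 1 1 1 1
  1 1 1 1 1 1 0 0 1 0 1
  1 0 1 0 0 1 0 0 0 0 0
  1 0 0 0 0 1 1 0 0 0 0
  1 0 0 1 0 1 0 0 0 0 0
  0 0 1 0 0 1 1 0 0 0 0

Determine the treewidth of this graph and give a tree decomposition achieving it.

Treewidth 3.
One optimal decomposition is:
Bags: B1 = {0, 5, 6, 8}  B2 = {0, 3, 5, 6}  B3 = {0, 1, 5, 6}  B4 = {0, 3, 5, 9}  B5 = {0, 1, 4, 6}  B6 = {0, 2, 5, 6}  B7 = {2, 5, 6, 10}  B8 = {0, 2, 5, 7}
Tree: B1–B2, B1–B3, B2–B4, B3–B5, B3–B6, B6–B7, B6–B8

Every bag has size at most 4, so the width is 4 − 1 = 3 and tw(G) ≤ 3. Conversely, {0, 1, 4, 6} is a clique of size 4, and the vertices of any clique must share a bag in every tree decomposition; so some bag has ≥ 4 vertices and tw(G) ≥ 3. The upper and lower bounds meet at 3, so that is the treewidth.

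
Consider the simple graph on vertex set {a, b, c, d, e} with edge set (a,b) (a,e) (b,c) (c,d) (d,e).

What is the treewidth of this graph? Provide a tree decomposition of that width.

The largest bag has 3 vertices, giving width 2; this decomposition certifies tw(G) ≤ 2. For the lower bound, G contains the cycle b–c–d–e–a–b, so G is not a forest; only forests have treewidth ≤ 1, hence tw(G) ≥ 2. The upper and lower bounds meet at 2, so that is the treewidth.

Treewidth 2.
Bags: B1 = {b, c, d}  B2 = {b, d, e}  B3 = {a, b, e}
Tree: B1–B2, B2–B3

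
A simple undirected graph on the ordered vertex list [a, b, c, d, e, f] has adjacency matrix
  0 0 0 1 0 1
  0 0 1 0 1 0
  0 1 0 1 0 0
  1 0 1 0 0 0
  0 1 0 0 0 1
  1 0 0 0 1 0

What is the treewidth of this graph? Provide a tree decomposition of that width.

Every bag has size at most 3, so the width is 3 − 1 = 2 and tw(G) ≤ 2. The edges e–b–c–d–a–f–e form a cycle, so G is not a tree and its treewidth is at least 2. Therefore the treewidth is 2.

Treewidth 2.
Bags: B1 = {b, c, e}  B2 = {c, d, e}  B3 = {a, d, e}  B4 = {a, e, f}
Tree: B1–B2, B2–B3, B3–B4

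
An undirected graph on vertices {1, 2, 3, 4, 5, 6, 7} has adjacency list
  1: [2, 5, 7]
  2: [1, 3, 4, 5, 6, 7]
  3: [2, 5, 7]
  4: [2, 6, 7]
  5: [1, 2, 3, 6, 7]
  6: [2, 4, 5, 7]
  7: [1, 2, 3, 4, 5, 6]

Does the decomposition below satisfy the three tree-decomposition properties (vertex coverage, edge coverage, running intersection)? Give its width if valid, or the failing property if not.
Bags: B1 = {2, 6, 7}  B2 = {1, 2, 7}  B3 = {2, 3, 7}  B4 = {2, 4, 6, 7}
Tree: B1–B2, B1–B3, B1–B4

A tree decomposition must satisfy three properties: every vertex lies in some bag; for every edge, both endpoints lie together in some bag; and for every vertex, the bags containing it form a connected subtree. Here vertex 5 appears in no bag, so the decomposition is invalid.

No — vertex 5 appears in no bag.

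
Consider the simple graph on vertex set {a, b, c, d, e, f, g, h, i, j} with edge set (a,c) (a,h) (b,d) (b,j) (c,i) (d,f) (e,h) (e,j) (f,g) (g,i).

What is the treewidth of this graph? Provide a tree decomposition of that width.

Treewidth 2.
One optimal decomposition is:
Bags: B1 = {e, h, j}  B2 = {a, h, j}  B3 = {a, c, j}  B4 = {c, i, j}  B5 = {g, i, j}  B6 = {f, g, j}  B7 = {d, f, j}  B8 = {b, d, j}
Tree: B1–B2, B2–B3, B3–B4, B4–B5, B5–B6, B6–B7, B7–B8

Each bag holds 3 vertices, so the decomposition has width 2, which upper-bounds the treewidth. The edges j–e–h–a–c–i–g–f–d–b–j form a cycle, so G is not a tree and its treewidth is at least 2. Hence tw(G) = 2 exactly.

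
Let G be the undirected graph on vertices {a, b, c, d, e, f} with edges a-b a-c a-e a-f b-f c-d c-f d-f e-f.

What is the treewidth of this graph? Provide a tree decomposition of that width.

Treewidth 2.
One optimal decomposition is:
Bags: B1 = {a, b, f}  B2 = {a, e, f}  B3 = {a, c, f}  B4 = {c, d, f}
Tree: B1–B2, B2–B3, B3–B4

Each bag holds 3 vertices, so the decomposition has width 2, which upper-bounds the treewidth. Conversely, {c, d, f} is a clique of size 3, and the vertices of any clique must share a bag in every tree decomposition; so some bag has ≥ 3 vertices and tw(G) ≥ 2. The upper and lower bounds meet at 2, so that is the treewidth.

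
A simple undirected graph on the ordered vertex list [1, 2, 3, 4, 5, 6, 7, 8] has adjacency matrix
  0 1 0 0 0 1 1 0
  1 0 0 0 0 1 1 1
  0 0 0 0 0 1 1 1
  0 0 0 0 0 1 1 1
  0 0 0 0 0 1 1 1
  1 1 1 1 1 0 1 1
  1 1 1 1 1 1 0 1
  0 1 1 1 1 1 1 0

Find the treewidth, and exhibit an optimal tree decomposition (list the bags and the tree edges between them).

The largest bag has 4 vertices, giving width 3; this decomposition certifies tw(G) ≤ 3. For the lower bound, the 4 vertices {2, 6, 7, 8} are pairwise adjacent, and any tree decomposition puts a clique entirely inside one bag — forcing width ≥ 3. The upper and lower bounds meet at 3, so that is the treewidth.

Treewidth 3.
One such decomposition:
Bags: B1 = {2, 6, 7, 8}  B2 = {1, 2, 6, 7}  B3 = {3, 6, 7, 8}  B4 = {4, 6, 7, 8}  B5 = {5, 6, 7, 8}
Tree: B1–B2, B1–B3, B1–B4, B4–B5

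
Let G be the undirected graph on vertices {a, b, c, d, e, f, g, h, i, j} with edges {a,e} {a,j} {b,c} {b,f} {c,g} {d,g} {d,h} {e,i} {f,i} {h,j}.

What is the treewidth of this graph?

2

A width-2 tree decomposition is:
Bags: B1 = {d, g, h}  B2 = {g, h, j}  B3 = {a, g, j}  B4 = {a, e, g}  B5 = {e, g, i}  B6 = {f, g, i}  B7 = {b, f, g}  B8 = {b, c, g}
Tree: B1–B2, B2–B3, B3–B4, B4–B5, B5–B6, B6–B7, B7–B8
Each bag holds 3 vertices, so the decomposition has width 2, which upper-bounds the treewidth. For the lower bound, G contains the cycle g–d–h–j–a–e–i–f–b–c–g, so G is not a forest; only forests have treewidth ≤ 1, hence tw(G) ≥ 2. Hence tw(G) = 2 exactly.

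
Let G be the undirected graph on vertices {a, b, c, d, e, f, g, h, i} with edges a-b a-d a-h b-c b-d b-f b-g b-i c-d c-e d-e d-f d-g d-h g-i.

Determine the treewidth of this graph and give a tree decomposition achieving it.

Treewidth 2.
Bags: B1 = {b, c, d}  B2 = {a, b, d}  B3 = {a, d, h}  B4 = {b, d, f}  B5 = {c, d, e}  B6 = {b, d, g}  B7 = {b, g, i}
Tree: B1–B2, B2–B3, B2–B4, B1–B5, B4–B6, B6–B7

Each bag holds 3 vertices, so the decomposition has width 2, which upper-bounds the treewidth. For the lower bound, the 3 vertices {c, d, e} are pairwise adjacent, and any tree decomposition puts a clique entirely inside one bag — forcing width ≥ 2. Combining the bounds, tw(G) = 2.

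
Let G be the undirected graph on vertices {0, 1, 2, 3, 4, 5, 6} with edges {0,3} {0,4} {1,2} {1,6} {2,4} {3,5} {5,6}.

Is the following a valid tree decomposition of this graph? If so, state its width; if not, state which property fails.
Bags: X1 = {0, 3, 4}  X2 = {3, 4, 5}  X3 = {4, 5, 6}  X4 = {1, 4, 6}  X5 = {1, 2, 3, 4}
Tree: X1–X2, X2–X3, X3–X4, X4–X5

A tree decomposition must satisfy three properties: every vertex lies in some bag; for every edge, both endpoints lie together in some bag; and for every vertex, the bags containing it form a connected subtree. Here bags containing vertex 3 are not connected in the tree, so the decomposition is invalid.

No — bags containing vertex 3 are not connected in the tree.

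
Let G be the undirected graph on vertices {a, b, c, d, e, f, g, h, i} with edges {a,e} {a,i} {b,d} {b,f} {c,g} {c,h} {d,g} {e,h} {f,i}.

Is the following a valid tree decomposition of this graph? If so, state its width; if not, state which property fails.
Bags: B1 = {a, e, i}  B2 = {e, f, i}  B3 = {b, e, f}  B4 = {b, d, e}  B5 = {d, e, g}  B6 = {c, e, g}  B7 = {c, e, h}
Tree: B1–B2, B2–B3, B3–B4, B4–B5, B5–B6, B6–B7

Yes; width 2.

Every vertex of G appears in some bag (union = {a, b, c, d, e, f, g, h, i}); every edge is covered by a bag; and for each vertex v the set of bags containing v is connected in the bag tree. The decomposition is therefore valid. The largest bag has 3 vertices, so the width is 2.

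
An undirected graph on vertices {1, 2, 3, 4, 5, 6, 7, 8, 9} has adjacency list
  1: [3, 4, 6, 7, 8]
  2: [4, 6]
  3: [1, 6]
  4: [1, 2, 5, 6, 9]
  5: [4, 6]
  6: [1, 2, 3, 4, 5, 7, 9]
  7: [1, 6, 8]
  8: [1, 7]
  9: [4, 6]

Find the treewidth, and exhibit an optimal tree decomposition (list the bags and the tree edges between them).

Each bag holds 3 vertices, so the decomposition has width 2, which upper-bounds the treewidth. On the other hand G contains the 3-clique {1, 7, 8}. A clique must lie in a single bag of any decomposition, so no decomposition can have width below 2. Combining the bounds, tw(G) = 2.

Treewidth 2.
Bags: B1 = {4, 5, 6}  B2 = {1, 4, 6}  B3 = {1, 6, 7}  B4 = {4, 6, 9}  B5 = {2, 4, 6}  B6 = {1, 3, 6}  B7 = {1, 7, 8}
Tree: B1–B2, B2–B3, B1–B4, B2–B5, B2–B6, B3–B7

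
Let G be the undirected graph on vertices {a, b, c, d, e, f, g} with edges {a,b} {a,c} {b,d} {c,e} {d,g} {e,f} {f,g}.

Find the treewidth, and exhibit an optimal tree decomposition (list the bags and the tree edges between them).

Every bag has size at most 3, so the width is 3 − 1 = 2 and tw(G) ≤ 2. For the lower bound, G contains the cycle a–b–d–g–f–e–c–a, so G is not a forest; only forests have treewidth ≤ 1, hence tw(G) ≥ 2. Therefore the treewidth is 2.

Treewidth 2.
One optimal decomposition is:
Bags: B1 = {a, b, d}  B2 = {a, d, g}  B3 = {a, f, g}  B4 = {a, e, f}  B5 = {a, c, e}
Tree: B1–B2, B2–B3, B3–B4, B4–B5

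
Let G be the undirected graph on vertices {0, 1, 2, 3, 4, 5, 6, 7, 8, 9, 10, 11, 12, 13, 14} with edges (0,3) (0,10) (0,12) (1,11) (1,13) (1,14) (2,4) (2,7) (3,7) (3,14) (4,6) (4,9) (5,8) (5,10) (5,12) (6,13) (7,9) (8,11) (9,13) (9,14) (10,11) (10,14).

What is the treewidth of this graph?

3

A width-3 tree decomposition is:
Bags: B1 = {2, 4, 6, 13}  B2 = {2, 4, 9, 13}  B3 = {2, 7, 9, 13}  B4 = {1, 7, 9, 13}  B5 = {1, 7, 9, 14}  B6 = {1, 3, 7, 14}  B7 = {1, 3, 11, 14}  B8 = {3, 10, 11, 14}  B9 = {0, 3, 10, 11}  B10 = {0, 8, 10, 11}  B11 = {0, 5, 8, 10}  B12 = {0, 5, 8, 12}
Tree: B1–B2, B2–B3, B3–B4, B4–B5, B5–B6, B6–B7, B7–B8, B8–B9, B9–B10, B10–B11, B11–B12
Each bag holds 4 vertices, so the decomposition has width 3, which upper-bounds the treewidth. For the lower bound: the 4 vertex sets {2,4,6}, {13}, {9}, {1,3,7,14} are disjoint, each induces a connected subgraph, and every pair is joined by at least one edge of G. Contracting each set to a single vertex therefore yields K_{4} as a minor, and since treewidth is minor-monotone, tw(G) ≥ tw(K_{4}) = 3. Hence tw(G) = 3 exactly.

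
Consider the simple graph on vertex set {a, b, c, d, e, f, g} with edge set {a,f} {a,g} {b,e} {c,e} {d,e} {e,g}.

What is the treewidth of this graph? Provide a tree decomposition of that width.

Treewidth 1.
One optimal decomposition is:
Bags: B1 = {c, e}  B2 = {e, g}  B3 = {b, e}  B4 = {a, g}  B5 = {a, f}  B6 = {d, e}
Tree: B1–B2, B2–B3, B2–B4, B4–B5, B3–B6

Each bag holds 2 vertices, so the decomposition has width 1, which upper-bounds the treewidth. Any graph with an edge has treewidth ≥ 1, and G has the edge c–e. Hence tw(G) = 1 exactly.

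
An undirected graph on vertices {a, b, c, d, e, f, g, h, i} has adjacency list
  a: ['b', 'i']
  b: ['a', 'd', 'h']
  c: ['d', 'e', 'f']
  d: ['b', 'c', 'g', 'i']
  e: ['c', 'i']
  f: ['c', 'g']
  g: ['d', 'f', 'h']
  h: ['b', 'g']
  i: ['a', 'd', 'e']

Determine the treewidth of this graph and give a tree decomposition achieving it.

Every bag has size at most 4, so the width is 4 − 1 = 3 and tw(G) ≤ 3. For the lower bound: the 4 vertex sets {a,e,i}, {b}, {d}, {c,f,g,h} are disjoint, each induces a connected subgraph, and every pair is joined by at least one edge of G. Contracting each set to a single vertex therefore yields K_{4} as a minor, and since treewidth is minor-monotone, tw(G) ≥ tw(K_{4}) = 3. The upper and lower bounds meet at 3, so that is the treewidth.

Treewidth 3.
One optimal decomposition is:
Bags: B1 = {a, b, e, i}  B2 = {b, d, e, i}  B3 = {b, c, d, e}  B4 = {b, c, d, h}  B5 = {c, d, g, h}  B6 = {c, f, g, h}
Tree: B1–B2, B2–B3, B3–B4, B4–B5, B5–B6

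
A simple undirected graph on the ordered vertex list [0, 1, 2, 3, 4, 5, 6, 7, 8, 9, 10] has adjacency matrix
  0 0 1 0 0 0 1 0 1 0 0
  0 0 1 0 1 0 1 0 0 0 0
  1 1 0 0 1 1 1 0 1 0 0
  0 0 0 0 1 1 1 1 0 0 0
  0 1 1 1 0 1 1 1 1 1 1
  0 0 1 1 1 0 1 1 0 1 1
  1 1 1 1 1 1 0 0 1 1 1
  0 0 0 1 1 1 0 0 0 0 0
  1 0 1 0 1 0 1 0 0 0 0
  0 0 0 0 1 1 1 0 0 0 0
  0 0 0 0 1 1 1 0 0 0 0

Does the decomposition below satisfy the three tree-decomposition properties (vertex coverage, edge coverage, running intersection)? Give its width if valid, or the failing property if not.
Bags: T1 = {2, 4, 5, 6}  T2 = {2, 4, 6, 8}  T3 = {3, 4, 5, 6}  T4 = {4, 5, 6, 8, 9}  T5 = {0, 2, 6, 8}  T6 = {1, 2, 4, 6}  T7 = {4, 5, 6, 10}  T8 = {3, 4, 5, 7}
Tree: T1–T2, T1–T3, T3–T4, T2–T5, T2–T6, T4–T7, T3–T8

A tree decomposition must satisfy three properties: every vertex lies in some bag; for every edge, both endpoints lie together in some bag; and for every vertex, the bags containing it form a connected subtree. Here bags containing vertex 8 are not connected in the tree, so the decomposition is invalid.

No — bags containing vertex 8 are not connected in the tree.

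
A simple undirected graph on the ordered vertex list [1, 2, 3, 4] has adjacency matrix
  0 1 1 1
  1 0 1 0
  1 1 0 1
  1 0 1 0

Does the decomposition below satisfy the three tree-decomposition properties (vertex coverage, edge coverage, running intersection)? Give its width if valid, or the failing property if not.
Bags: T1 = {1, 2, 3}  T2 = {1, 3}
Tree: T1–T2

A tree decomposition must satisfy three properties: every vertex lies in some bag; for every edge, both endpoints lie together in some bag; and for every vertex, the bags containing it form a connected subtree. Here vertex 4 appears in no bag, so the decomposition is invalid.

No — vertex 4 appears in no bag.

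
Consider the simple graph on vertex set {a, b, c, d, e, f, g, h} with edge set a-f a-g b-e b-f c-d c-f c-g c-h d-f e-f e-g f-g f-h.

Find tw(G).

A width-2 tree decomposition is:
Bags: B1 = {e, f, g}  B2 = {b, e, f}  B3 = {c, f, g}  B4 = {c, f, h}  B5 = {a, f, g}  B6 = {c, d, f}
Tree: B1–B2, B1–B3, B3–B4, B1–B5, B3–B6
Each bag holds 3 vertices, so the decomposition has width 2, which upper-bounds the treewidth. For the lower bound, the 3 vertices {c, d, f} are pairwise adjacent, and any tree decomposition puts a clique entirely inside one bag — forcing width ≥ 2. The upper and lower bounds meet at 2, so that is the treewidth.

2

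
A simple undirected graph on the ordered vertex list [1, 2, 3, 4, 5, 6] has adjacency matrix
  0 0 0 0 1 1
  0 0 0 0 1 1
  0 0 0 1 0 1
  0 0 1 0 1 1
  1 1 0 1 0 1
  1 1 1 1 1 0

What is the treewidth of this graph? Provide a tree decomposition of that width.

Treewidth 2.
Bags: B1 = {4, 5, 6}  B2 = {3, 4, 6}  B3 = {1, 5, 6}  B4 = {2, 5, 6}
Tree: B1–B2, B1–B3, B3–B4

The largest bag has 3 vertices, giving width 2; this decomposition certifies tw(G) ≤ 2. For the lower bound, the 3 vertices {3, 4, 6} are pairwise adjacent, and any tree decomposition puts a clique entirely inside one bag — forcing width ≥ 2. Hence tw(G) = 2 exactly.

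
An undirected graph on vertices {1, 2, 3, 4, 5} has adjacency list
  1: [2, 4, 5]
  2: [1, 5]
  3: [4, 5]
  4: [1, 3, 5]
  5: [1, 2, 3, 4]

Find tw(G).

2

A width-2 tree decomposition is:
Bags: B1 = {1, 2, 5}  B2 = {1, 4, 5}  B3 = {3, 4, 5}
Tree: B1–B2, B2–B3
Every bag has size at most 3, so the width is 3 − 1 = 2 and tw(G) ≤ 2. Conversely, {1, 2, 5} is a clique of size 3, and the vertices of any clique must share a bag in every tree decomposition; so some bag has ≥ 3 vertices and tw(G) ≥ 2. Therefore the treewidth is 2.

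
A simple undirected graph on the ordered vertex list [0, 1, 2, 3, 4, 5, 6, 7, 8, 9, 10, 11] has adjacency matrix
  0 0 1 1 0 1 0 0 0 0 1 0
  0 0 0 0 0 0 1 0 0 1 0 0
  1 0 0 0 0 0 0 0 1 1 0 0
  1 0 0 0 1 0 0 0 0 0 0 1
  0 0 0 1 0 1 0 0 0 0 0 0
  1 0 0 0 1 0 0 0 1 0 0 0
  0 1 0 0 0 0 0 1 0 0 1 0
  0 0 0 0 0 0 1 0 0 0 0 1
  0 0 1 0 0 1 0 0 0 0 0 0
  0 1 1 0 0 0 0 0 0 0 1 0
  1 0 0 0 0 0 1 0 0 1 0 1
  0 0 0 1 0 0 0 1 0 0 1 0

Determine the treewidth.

A width-3 tree decomposition is:
Bags: B1 = {2, 4, 5, 8}  B2 = {0, 2, 4, 5}  B3 = {0, 2, 3, 4}  B4 = {0, 2, 3, 9}  B5 = {0, 3, 9, 10}  B6 = {3, 9, 10, 11}  B7 = {1, 9, 10, 11}  B8 = {1, 6, 10, 11}  B9 = {1, 6, 7, 11}
Tree: B1–B2, B2–B3, B3–B4, B4–B5, B5–B6, B6–B7, B7–B8, B8–B9
Every bag has size at most 4, so the width is 4 − 1 = 3 and tw(G) ≤ 3. For the lower bound: the 4 vertex sets {4,5,8}, {2}, {0}, {3,9,10,11} are disjoint, each induces a connected subgraph, and every pair is joined by at least one edge of G. Contracting each set to a single vertex therefore yields K_{4} as a minor, and since treewidth is minor-monotone, tw(G) ≥ tw(K_{4}) = 3. Therefore the treewidth is 3.

3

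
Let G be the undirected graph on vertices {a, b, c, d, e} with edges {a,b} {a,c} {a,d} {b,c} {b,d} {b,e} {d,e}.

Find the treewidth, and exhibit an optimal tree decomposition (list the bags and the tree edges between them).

The largest bag has 3 vertices, giving width 2; this decomposition certifies tw(G) ≤ 2. For the lower bound, the 3 vertices {b, d, e} are pairwise adjacent, and any tree decomposition puts a clique entirely inside one bag — forcing width ≥ 2. The upper and lower bounds meet at 2, so that is the treewidth.

Treewidth 2.
Bags: B1 = {a, b, d}  B2 = {b, d, e}  B3 = {a, b, c}
Tree: B1–B2, B1–B3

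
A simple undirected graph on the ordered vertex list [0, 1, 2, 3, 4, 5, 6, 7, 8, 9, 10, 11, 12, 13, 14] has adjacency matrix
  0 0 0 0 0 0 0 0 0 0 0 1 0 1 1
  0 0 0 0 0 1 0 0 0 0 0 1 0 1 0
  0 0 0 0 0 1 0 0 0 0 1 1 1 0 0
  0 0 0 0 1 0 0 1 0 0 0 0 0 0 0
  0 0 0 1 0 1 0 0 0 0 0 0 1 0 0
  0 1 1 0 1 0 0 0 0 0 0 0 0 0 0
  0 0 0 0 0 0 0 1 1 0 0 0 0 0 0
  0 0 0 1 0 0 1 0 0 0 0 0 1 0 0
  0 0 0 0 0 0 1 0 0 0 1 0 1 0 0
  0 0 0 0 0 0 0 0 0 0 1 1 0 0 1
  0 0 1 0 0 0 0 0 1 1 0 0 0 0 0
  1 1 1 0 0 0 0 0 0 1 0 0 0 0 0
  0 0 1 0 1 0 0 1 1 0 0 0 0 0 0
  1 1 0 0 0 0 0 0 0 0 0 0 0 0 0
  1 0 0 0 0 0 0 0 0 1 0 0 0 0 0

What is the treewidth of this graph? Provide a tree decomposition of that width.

Every bag has size at most 4, so the width is 4 − 1 = 3 and tw(G) ≤ 3. For the lower bound: the 4 vertex sets {3,6,7}, {8}, {12}, {2,4,5,10} are disjoint, each induces a connected subgraph, and every pair is joined by at least one edge of G. Contracting each set to a single vertex therefore yields K_{4} as a minor, and since treewidth is minor-monotone, tw(G) ≥ tw(K_{4}) = 3. Combining the bounds, tw(G) = 3.

Treewidth 3.
Bags: B1 = {3, 6, 7, 8}  B2 = {3, 7, 8, 12}  B3 = {3, 4, 8, 12}  B4 = {4, 8, 10, 12}  B5 = {2, 4, 10, 12}  B6 = {2, 4, 5, 10}  B7 = {2, 5, 9, 10}  B8 = {2, 5, 9, 11}  B9 = {1, 5, 9, 11}  B10 = {1, 9, 11, 14}  B11 = {0, 1, 11, 14}  B12 = {0, 1, 13, 14}
Tree: B1–B2, B2–B3, B3–B4, B4–B5, B5–B6, B6–B7, B7–B8, B8–B9, B9–B10, B10–B11, B11–B12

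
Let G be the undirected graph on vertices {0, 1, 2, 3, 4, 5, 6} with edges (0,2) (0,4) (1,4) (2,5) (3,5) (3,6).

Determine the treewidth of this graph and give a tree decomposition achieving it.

Every bag has size at most 2, so the width is 2 − 1 = 1 and tw(G) ≤ 1. G has an edge, so its treewidth is at least 1. Hence tw(G) = 1 exactly.

Treewidth 1.
One such decomposition:
Bags: B1 = {1, 4}  B2 = {0, 4}  B3 = {0, 2}  B4 = {2, 5}  B5 = {3, 5}  B6 = {3, 6}
Tree: B1–B2, B2–B3, B3–B4, B4–B5, B5–B6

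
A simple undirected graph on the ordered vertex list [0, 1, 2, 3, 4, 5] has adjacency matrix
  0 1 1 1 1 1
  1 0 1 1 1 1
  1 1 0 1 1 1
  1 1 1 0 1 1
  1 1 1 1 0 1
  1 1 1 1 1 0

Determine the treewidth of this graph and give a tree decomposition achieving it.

With just one bag of size 6, the width is 6 − 1 = 5, so tw(G) ≤ 5. On the other hand G contains the 6-clique {0, 1, 2, 3, 4, 5}. A clique must lie in a single bag of any decomposition, so no decomposition can have width below 5. The upper and lower bounds meet at 5, so that is the treewidth.

Treewidth 5.
One optimal decomposition is:
Bags: B1 = {0, 1, 2, 3, 4, 5}
Tree: (single bag)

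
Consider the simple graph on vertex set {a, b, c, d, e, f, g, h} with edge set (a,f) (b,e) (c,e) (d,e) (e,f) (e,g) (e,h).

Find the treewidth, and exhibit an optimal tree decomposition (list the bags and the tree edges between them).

Treewidth 1.
One such decomposition:
Bags: B1 = {d, e}  B2 = {e, f}  B3 = {b, e}  B4 = {e, h}  B5 = {a, f}  B6 = {c, e}  B7 = {e, g}
Tree: B1–B2, B1–B3, B1–B4, B2–B5, B4–B6, B4–B7

The largest bag has 2 vertices, giving width 1; this decomposition certifies tw(G) ≤ 1. Since G has at least one edge (e.g. d–e), it is not an edgeless graph, so tw(G) ≥ 1. Therefore the treewidth is 1.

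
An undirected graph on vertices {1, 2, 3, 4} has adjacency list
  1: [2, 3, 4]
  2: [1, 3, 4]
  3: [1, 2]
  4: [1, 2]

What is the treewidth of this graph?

A width-2 tree decomposition is:
Bags: B1 = {1, 2, 3}  B2 = {1, 2, 4}
Tree: B1–B2
The largest bag has 3 vertices, giving width 2; this decomposition certifies tw(G) ≤ 2. For the lower bound, the 3 vertices {1, 2, 3} are pairwise adjacent, and any tree decomposition puts a clique entirely inside one bag — forcing width ≥ 2. Combining the bounds, tw(G) = 2.

2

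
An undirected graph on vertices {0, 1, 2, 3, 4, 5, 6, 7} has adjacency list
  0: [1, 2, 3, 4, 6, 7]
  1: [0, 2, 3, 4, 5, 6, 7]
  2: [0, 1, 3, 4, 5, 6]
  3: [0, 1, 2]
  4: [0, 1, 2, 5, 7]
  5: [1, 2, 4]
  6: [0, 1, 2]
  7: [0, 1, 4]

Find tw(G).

A width-3 tree decomposition is:
Bags: B1 = {0, 1, 2, 3}  B2 = {0, 1, 2, 4}  B3 = {0, 1, 4, 7}  B4 = {1, 2, 4, 5}  B5 = {0, 1, 2, 6}
Tree: B1–B2, B2–B3, B2–B4, B2–B5
Each bag holds 4 vertices, so the decomposition has width 3, which upper-bounds the treewidth. Conversely, {0, 1, 2, 3} is a clique of size 4, and the vertices of any clique must share a bag in every tree decomposition; so some bag has ≥ 4 vertices and tw(G) ≥ 3. The upper and lower bounds meet at 3, so that is the treewidth.

3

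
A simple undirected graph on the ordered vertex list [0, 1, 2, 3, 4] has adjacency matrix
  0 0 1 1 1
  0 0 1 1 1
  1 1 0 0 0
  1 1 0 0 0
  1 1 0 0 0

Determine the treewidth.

2

A width-2 tree decomposition is:
Bags: B1 = {0, 1, 3}  B2 = {0, 1, 4}  B3 = {0, 1, 2}
Tree: B1–B2, B2–B3
Every bag has size at most 3, so the width is 3 − 1 = 2 and tw(G) ≤ 2. The edges 3–0–4–1–3 form a cycle, so G is not a tree and its treewidth is at least 2. Therefore the treewidth is 2.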